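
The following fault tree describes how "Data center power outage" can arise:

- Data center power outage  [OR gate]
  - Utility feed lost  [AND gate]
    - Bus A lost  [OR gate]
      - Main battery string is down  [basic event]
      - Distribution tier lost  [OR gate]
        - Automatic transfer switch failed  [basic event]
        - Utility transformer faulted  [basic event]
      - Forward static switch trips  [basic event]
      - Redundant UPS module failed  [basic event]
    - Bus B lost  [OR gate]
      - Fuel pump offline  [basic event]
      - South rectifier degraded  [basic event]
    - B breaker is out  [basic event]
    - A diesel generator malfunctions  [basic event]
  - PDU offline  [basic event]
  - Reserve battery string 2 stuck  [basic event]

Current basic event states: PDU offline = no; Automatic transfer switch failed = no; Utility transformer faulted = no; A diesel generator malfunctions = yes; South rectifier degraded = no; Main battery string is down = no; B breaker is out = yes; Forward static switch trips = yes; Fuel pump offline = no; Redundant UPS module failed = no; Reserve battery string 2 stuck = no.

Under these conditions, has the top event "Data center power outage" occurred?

No

Distribution tier lost [OR]: Automatic transfer switch failed=not, Utility transformer faulted=not → no input occurs → does not occur.
Bus A lost [OR]: Main battery string is down=not, Distribution tier lost=not, Forward static switch trips=occurs, Redundant UPS module failed=not → at least one input occurs → occurs.
Bus B lost [OR]: Fuel pump offline=not, South rectifier degraded=not → no input occurs → does not occur.
Utility feed lost [AND]: Bus A lost=occurs, Bus B lost=not, B breaker is out=occurs, A diesel generator malfunctions=occurs → not all inputs occur → does not occur.
Data center power outage [OR]: Utility feed lost=not, PDU offline=not, Reserve battery string 2 stuck=not → no input occurs → does not occur.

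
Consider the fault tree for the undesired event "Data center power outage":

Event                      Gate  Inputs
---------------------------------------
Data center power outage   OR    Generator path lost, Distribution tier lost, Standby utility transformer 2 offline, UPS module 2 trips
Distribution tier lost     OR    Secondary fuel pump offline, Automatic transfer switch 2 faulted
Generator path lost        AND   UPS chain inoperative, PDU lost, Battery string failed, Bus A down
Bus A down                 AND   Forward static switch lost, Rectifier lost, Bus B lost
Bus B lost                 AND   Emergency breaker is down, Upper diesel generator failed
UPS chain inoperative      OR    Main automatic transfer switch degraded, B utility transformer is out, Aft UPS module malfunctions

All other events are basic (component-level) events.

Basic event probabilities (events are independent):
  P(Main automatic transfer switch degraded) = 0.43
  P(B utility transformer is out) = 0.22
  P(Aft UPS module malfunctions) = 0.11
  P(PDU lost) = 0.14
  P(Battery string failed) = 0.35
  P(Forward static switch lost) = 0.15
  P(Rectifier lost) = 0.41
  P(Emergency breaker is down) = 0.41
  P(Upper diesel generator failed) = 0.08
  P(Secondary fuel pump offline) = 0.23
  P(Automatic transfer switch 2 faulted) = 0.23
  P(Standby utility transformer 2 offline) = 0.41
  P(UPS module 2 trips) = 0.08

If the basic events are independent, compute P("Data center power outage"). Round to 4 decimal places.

0.6782

P(UPS chain inoperative) [OR] = 1 − (1−0.43) × (1−0.22) × (1−0.11) = 0.604306
P(Bus B lost) [AND] = 0.41 × 0.08 = 0.032800
P(Bus A down) [AND] = 0.15 × 0.41 × 0.032800 = 0.002017
P(Generator path lost) [AND] = 0.604306 × 0.14 × 0.35 × 0.002017 = 0.000060
P(Distribution tier lost) [OR] = 1 − (1−0.23) × (1−0.23) = 0.407100
P(Data center power outage) [OR] = 1 − (1−0.000060) × (1−0.407100) × (1−0.41) × (1−0.08) = 0.678193
Rounded to 4 decimal places: P(Data center power outage) ≈ 0.6782.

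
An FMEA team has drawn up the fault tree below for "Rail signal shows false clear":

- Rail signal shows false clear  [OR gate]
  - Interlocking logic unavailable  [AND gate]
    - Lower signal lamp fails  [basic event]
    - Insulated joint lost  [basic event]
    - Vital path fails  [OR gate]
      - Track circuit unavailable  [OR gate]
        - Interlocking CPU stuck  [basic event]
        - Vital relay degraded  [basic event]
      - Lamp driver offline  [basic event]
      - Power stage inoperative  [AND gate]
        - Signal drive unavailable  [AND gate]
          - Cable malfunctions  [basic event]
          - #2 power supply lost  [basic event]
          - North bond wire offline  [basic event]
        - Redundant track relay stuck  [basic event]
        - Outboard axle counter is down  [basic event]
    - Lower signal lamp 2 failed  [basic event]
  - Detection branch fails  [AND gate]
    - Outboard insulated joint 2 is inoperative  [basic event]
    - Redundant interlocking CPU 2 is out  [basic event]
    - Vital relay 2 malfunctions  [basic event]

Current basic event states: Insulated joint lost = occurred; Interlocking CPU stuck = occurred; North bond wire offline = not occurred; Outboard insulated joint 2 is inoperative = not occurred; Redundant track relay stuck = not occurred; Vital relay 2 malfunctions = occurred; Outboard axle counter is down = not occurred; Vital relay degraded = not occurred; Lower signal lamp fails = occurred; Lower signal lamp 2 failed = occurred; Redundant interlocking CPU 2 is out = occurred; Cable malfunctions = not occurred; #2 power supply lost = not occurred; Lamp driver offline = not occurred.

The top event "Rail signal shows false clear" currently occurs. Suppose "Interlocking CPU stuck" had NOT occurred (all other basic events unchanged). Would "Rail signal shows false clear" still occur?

No

Counterfactual: set "Interlocking CPU stuck" to not occurred.
Track circuit unavailable [OR]: Interlocking CPU stuck=not, Vital relay degraded=not → no input occurs → does not occur.
Signal drive unavailable [AND]: Cable malfunctions=not, #2 power supply lost=not, North bond wire offline=not → not all inputs occur → does not occur.
Power stage inoperative [AND]: Signal drive unavailable=not, Redundant track relay stuck=not, Outboard axle counter is down=not → not all inputs occur → does not occur.
Vital path fails [OR]: Track circuit unavailable=not, Lamp driver offline=not, Power stage inoperative=not → no input occurs → does not occur.
Interlocking logic unavailable [AND]: Lower signal lamp fails=occurs, Insulated joint lost=occurs, Vital path fails=not, Lower signal lamp 2 failed=occurs → not all inputs occur → does not occur.
Detection branch fails [AND]: Outboard insulated joint 2 is inoperative=not, Redundant interlocking CPU 2 is out=occurs, Vital relay 2 malfunctions=occurs → not all inputs occur → does not occur.
Rail signal shows false clear [OR]: Interlocking logic unavailable=not, Detection branch fails=not → no input occurs → does not occur.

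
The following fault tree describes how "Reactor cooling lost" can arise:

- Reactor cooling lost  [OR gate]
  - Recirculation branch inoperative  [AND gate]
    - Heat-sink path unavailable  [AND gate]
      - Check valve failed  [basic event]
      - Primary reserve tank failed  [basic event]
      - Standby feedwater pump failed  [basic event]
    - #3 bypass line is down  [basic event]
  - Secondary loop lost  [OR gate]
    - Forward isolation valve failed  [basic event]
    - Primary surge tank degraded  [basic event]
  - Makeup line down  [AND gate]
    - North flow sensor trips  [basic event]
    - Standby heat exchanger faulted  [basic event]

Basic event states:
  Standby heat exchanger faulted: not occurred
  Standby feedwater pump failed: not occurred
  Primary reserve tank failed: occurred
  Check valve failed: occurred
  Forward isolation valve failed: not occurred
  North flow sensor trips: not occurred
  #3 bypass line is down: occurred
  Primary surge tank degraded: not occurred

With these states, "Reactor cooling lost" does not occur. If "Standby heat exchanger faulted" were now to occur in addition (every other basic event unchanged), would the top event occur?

Counterfactual: set "Standby heat exchanger faulted" to occurred.
Heat-sink path unavailable [AND]: Check valve failed=occurs, Primary reserve tank failed=occurs, Standby feedwater pump failed=not → not all inputs occur → does not occur.
Recirculation branch inoperative [AND]: Heat-sink path unavailable=not, #3 bypass line is down=occurs → not all inputs occur → does not occur.
Secondary loop lost [OR]: Forward isolation valve failed=not, Primary surge tank degraded=not → no input occurs → does not occur.
Makeup line down [AND]: North flow sensor trips=not, Standby heat exchanger faulted=occurs → not all inputs occur → does not occur.
Reactor cooling lost [OR]: Recirculation branch inoperative=not, Secondary loop lost=not, Makeup line down=not → no input occurs → does not occur.

No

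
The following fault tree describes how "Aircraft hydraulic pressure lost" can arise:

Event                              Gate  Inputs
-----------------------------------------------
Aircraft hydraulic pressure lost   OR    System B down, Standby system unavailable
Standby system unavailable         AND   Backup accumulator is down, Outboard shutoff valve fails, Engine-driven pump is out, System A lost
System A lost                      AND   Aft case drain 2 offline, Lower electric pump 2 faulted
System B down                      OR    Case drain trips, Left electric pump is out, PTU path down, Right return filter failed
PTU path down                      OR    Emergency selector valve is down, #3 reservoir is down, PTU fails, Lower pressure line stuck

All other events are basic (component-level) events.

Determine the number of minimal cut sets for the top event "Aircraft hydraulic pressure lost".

8

PTU path down [OR]: union of children's cut sets → 4 cut set(s).
System B down [OR]: union of children's cut sets → 7 cut set(s).
System A lost [AND]: one cut set from each child combined → 1 × 1 = 1 cut set(s).
Standby system unavailable [AND]: one cut set from each child combined → 1 × 1 × 1 × 1 = 1 cut set(s).
Aircraft hydraulic pressure lost [OR]: union of children's cut sets → 8 cut set(s).
Minimal cut sets: {Case drain trips}; {Left electric pump is out}; {Emergency selector valve is down}; {#3 reservoir is down}; {PTU fails}; {Lower pressure line stuck}; {Right return filter failed}; {Aft case drain 2 offline, Backup accumulator is down, Engine-driven pump is out, Lower electric pump 2 faulted, Outboard shutoff valve fails}.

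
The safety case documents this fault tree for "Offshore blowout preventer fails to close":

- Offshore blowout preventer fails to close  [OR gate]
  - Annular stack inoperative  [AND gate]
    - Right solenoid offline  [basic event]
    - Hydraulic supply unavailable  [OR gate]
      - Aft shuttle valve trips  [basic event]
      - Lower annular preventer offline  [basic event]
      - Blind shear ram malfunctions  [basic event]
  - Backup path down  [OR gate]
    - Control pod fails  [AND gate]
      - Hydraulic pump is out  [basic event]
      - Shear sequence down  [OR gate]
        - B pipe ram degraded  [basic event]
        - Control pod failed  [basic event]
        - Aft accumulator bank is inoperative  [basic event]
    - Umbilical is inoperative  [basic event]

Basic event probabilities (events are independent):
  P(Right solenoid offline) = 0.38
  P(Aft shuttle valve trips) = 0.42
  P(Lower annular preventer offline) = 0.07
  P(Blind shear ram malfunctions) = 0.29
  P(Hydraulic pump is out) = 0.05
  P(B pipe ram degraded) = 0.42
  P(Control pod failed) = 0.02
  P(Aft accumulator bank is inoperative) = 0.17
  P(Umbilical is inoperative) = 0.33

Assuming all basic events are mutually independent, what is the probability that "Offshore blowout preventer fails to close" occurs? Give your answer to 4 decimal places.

P(Hydraulic supply unavailable) [OR] = 1 − (1−0.42) × (1−0.07) × (1−0.29) = 0.617026
P(Annular stack inoperative) [AND] = 0.38 × 0.617026 = 0.234470
P(Shear sequence down) [OR] = 1 − (1−0.42) × (1−0.02) × (1−0.17) = 0.528228
P(Control pod fails) [AND] = 0.05 × 0.528228 = 0.026411
P(Backup path down) [OR] = 1 − (1−0.026411) × (1−0.33) = 0.347695
P(Offshore blowout preventer fails to close) [OR] = 1 − (1−0.234470) × (1−0.347695) = 0.500641
Rounded to 4 decimal places: P(Offshore blowout preventer fails to close) ≈ 0.5006.

0.5006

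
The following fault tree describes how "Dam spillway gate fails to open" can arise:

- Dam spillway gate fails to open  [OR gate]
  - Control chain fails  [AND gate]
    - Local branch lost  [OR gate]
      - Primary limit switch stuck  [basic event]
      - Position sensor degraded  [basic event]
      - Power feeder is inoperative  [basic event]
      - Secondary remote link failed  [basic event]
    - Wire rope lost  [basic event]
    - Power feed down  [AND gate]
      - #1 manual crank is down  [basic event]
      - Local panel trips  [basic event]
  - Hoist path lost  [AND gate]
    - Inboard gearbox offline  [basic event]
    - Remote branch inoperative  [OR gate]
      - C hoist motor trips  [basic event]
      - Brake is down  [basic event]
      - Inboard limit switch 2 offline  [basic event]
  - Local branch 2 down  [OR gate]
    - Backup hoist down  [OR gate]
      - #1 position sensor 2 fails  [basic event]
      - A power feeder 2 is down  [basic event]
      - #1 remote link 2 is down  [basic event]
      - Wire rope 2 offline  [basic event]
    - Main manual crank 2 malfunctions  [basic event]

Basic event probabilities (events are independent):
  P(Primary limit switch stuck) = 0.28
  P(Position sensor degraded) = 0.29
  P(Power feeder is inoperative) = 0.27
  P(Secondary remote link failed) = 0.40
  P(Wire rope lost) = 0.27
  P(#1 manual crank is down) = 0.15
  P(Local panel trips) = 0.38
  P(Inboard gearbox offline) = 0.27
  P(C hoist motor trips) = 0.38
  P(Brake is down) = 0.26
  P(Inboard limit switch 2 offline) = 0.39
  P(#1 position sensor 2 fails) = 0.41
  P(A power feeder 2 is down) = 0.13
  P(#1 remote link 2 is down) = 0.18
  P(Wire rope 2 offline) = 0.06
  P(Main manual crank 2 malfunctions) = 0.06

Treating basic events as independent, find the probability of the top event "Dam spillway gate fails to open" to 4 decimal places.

0.7040

P(Local branch lost) [OR] = 1 − (1−0.28) × (1−0.29) × (1−0.27) × (1−0.40) = 0.776094
P(Power feed down) [AND] = 0.15 × 0.38 = 0.057000
P(Control chain fails) [AND] = 0.776094 × 0.27 × 0.057000 = 0.011944
P(Remote branch inoperative) [OR] = 1 − (1−0.38) × (1−0.26) × (1−0.39) = 0.720132
P(Hoist path lost) [AND] = 0.27 × 0.720132 = 0.194436
P(Backup hoist down) [OR] = 1 − (1−0.41) × (1−0.13) × (1−0.18) × (1−0.06) = 0.604348
P(Local branch 2 down) [OR] = 1 − (1−0.604348) × (1−0.06) = 0.628087
P(Dam spillway gate fails to open) [OR] = 1 − (1−0.011944) × (1−0.194436) × (1−0.628087) = 0.703979
Rounded to 4 decimal places: P(Dam spillway gate fails to open) ≈ 0.7040.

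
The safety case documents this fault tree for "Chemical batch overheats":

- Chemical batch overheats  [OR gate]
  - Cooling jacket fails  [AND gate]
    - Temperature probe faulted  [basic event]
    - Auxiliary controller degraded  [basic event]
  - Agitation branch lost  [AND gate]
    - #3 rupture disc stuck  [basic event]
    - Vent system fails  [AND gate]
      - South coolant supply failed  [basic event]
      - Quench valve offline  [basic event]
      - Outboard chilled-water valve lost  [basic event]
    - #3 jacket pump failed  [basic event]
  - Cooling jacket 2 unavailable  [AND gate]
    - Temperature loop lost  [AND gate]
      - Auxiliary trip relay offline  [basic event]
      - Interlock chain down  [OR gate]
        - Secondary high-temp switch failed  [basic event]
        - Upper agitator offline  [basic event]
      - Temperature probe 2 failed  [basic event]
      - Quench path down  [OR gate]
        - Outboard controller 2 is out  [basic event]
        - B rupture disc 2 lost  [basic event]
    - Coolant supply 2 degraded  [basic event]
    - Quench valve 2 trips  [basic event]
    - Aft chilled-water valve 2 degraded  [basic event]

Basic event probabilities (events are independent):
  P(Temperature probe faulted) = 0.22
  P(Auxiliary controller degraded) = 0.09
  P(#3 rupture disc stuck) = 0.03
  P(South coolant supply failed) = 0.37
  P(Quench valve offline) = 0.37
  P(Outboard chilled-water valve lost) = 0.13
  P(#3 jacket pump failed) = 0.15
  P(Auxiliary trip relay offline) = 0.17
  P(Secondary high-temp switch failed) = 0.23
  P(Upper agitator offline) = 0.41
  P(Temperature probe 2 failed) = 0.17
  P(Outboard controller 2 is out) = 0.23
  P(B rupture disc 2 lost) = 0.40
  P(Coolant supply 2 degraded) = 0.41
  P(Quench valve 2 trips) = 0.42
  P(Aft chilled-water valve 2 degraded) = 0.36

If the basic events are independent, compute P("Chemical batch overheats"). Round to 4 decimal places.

P(Cooling jacket fails) [AND] = 0.22 × 0.09 = 0.019800
P(Vent system fails) [AND] = 0.37 × 0.37 × 0.13 = 0.017797
P(Agitation branch lost) [AND] = 0.03 × 0.017797 × 0.15 = 0.000080
P(Interlock chain down) [OR] = 1 − (1−0.23) × (1−0.41) = 0.545700
P(Quench path down) [OR] = 1 − (1−0.23) × (1−0.40) = 0.538000
P(Temperature loop lost) [AND] = 0.17 × 0.545700 × 0.17 × 0.538000 = 0.008485
P(Cooling jacket 2 unavailable) [AND] = 0.008485 × 0.41 × 0.42 × 0.36 = 0.000526
P(Chemical batch overheats) [OR] = 1 − (1−0.019800) × (1−0.000080) × (1−0.000526) = 0.020394
Rounded to 4 decimal places: P(Chemical batch overheats) ≈ 0.0204.

0.0204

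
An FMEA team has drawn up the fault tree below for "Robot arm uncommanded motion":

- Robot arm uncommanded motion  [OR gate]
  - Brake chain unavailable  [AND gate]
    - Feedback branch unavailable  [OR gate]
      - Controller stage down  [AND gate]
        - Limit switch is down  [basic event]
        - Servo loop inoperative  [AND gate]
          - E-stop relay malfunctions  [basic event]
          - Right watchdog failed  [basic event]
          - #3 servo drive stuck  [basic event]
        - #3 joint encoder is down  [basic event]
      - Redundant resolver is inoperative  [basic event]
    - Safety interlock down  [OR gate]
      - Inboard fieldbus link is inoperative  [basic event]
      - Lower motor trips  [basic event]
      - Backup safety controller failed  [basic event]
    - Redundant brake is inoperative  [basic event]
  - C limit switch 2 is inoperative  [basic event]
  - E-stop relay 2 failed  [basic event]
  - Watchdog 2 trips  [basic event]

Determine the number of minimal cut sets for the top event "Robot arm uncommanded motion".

Servo loop inoperative [AND]: one cut set from each child combined → 1 × 1 × 1 = 1 cut set(s).
Controller stage down [AND]: one cut set from each child combined → 1 × 1 × 1 = 1 cut set(s).
Feedback branch unavailable [OR]: union of children's cut sets → 2 cut set(s).
Safety interlock down [OR]: union of children's cut sets → 3 cut set(s).
Brake chain unavailable [AND]: one cut set from each child combined → 2 × 3 × 1 = 6 cut set(s).
Robot arm uncommanded motion [OR]: union of children's cut sets → 9 cut set(s).
Minimal cut sets: {#3 joint encoder is down, #3 servo drive stuck, E-stop relay malfunctions, Inboard fieldbus link is inoperative, Limit switch is down, Redundant brake is inoperative, Right watchdog failed}; {#3 joint encoder is down, #3 servo drive stuck, E-stop relay malfunctions, Limit switch is down, Lower motor trips, Redundant brake is inoperative, Right watchdog failed}; {#3 joint encoder is down, #3 servo drive stuck, Backup safety controller failed, E-stop relay malfunctions, Limit switch is down, Redundant brake is inoperative, Right watchdog failed}; {Inboard fieldbus link is inoperative, Redundant brake is inoperative, Redundant resolver is inoperative}; {Lower motor trips, Redundant brake is inoperative, Redundant resolver is inoperative}; {Backup safety controller failed, Redundant brake is inoperative, Redundant resolver is inoperative}; {C limit switch 2 is inoperative}; {E-stop relay 2 failed}; {Watchdog 2 trips}.

9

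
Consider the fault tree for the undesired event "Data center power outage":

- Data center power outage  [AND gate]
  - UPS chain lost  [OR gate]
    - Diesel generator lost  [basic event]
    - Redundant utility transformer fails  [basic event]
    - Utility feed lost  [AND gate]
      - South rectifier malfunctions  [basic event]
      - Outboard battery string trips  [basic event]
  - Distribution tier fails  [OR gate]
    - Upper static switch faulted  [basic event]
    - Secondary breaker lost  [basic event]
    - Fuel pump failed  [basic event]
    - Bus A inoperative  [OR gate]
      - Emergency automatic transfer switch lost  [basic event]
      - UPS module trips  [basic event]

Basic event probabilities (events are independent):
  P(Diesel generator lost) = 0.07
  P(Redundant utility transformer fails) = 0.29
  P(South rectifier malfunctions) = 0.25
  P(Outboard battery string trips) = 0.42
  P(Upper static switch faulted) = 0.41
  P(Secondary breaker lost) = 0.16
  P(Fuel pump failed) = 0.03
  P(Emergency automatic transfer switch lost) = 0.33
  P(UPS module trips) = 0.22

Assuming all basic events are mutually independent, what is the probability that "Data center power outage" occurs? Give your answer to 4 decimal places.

P(Utility feed lost) [AND] = 0.25 × 0.42 = 0.105000
P(UPS chain lost) [OR] = 1 − (1−0.07) × (1−0.29) × (1−0.105000) = 0.409032
P(Bus A inoperative) [OR] = 1 − (1−0.33) × (1−0.22) = 0.477400
P(Distribution tier fails) [OR] = 1 − (1−0.41) × (1−0.16) × (1−0.03) × (1−0.477400) = 0.748769
P(Data center power outage) [AND] = 0.409032 × 0.748769 = 0.306270
Rounded to 4 decimal places: P(Data center power outage) ≈ 0.3063.

0.3063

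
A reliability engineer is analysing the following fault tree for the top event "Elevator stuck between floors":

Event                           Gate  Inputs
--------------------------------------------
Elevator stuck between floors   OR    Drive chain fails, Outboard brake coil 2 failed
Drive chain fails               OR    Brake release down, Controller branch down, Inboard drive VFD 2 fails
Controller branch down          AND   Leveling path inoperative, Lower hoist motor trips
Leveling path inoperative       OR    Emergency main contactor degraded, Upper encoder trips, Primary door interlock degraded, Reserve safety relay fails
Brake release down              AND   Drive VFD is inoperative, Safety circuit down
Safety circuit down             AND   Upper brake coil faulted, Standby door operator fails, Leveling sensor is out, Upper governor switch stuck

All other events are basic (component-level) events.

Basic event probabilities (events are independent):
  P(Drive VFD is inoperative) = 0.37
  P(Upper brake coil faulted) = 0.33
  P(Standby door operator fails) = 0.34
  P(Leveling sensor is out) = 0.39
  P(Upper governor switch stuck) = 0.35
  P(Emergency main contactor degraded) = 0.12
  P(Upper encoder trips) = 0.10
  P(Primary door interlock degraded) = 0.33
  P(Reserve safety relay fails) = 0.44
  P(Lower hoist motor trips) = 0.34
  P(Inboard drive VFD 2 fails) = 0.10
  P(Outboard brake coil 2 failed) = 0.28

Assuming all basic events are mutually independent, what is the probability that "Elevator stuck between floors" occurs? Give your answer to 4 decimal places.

0.5096

P(Safety circuit down) [AND] = 0.33 × 0.34 × 0.39 × 0.35 = 0.015315
P(Brake release down) [AND] = 0.37 × 0.015315 = 0.005667
P(Leveling path inoperative) [OR] = 1 − (1−0.12) × (1−0.10) × (1−0.33) × (1−0.44) = 0.702842
P(Controller branch down) [AND] = 0.702842 × 0.34 = 0.238966
P(Drive chain fails) [OR] = 1 − (1−0.005667) × (1−0.238966) × (1−0.10) = 0.318951
P(Elevator stuck between floors) [OR] = 1 − (1−0.318951) × (1−0.28) = 0.509645
Rounded to 4 decimal places: P(Elevator stuck between floors) ≈ 0.5096.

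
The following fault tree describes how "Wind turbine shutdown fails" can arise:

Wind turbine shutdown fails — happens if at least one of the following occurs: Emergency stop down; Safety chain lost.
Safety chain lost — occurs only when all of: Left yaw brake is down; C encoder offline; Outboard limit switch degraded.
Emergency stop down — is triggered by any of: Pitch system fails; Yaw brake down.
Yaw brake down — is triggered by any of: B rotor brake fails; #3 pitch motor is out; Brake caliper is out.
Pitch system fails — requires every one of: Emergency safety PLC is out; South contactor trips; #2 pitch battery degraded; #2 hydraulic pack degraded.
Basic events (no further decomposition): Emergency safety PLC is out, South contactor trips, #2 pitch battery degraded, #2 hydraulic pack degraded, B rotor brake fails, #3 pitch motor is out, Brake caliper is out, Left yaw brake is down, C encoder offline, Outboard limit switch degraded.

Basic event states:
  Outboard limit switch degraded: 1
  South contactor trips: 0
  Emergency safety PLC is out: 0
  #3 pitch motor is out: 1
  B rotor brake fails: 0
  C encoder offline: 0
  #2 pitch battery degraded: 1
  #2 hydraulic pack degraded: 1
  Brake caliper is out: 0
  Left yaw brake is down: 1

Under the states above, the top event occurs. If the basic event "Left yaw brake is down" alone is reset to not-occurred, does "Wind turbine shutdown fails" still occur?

Yes

Counterfactual: set "Left yaw brake is down" to not occurred.
Pitch system fails [AND]: Emergency safety PLC is out=not, South contactor trips=not, #2 pitch battery degraded=occurs, #2 hydraulic pack degraded=occurs → not all inputs occur → does not occur.
Yaw brake down [OR]: B rotor brake fails=not, #3 pitch motor is out=occurs, Brake caliper is out=not → at least one input occurs → occurs.
Emergency stop down [OR]: Pitch system fails=not, Yaw brake down=occurs → at least one input occurs → occurs.
Safety chain lost [AND]: Left yaw brake is down=not, C encoder offline=not, Outboard limit switch degraded=occurs → not all inputs occur → does not occur.
Wind turbine shutdown fails [OR]: Emergency stop down=occurs, Safety chain lost=not → at least one input occurs → occurs.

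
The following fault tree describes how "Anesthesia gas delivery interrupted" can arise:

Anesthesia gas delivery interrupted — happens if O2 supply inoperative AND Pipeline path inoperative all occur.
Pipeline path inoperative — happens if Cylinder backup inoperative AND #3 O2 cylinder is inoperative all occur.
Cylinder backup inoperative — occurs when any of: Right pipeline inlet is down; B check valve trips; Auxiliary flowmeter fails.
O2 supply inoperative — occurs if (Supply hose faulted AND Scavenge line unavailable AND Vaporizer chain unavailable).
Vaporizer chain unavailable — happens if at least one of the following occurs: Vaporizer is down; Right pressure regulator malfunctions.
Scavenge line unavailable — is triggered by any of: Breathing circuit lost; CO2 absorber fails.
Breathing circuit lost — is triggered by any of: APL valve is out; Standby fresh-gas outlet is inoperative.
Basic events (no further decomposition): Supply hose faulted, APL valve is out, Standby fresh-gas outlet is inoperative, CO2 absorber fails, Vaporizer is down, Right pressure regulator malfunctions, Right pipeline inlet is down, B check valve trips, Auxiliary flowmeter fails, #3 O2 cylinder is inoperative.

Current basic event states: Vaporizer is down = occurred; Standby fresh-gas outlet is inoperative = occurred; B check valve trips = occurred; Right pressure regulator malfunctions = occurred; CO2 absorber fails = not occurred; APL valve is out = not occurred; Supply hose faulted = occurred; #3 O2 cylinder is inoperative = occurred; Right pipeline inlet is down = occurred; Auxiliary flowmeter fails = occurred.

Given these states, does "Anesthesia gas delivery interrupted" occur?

Breathing circuit lost [OR]: APL valve is out=not, Standby fresh-gas outlet is inoperative=occurs → at least one input occurs → occurs.
Scavenge line unavailable [OR]: Breathing circuit lost=occurs, CO2 absorber fails=not → at least one input occurs → occurs.
Vaporizer chain unavailable [OR]: Vaporizer is down=occurs, Right pressure regulator malfunctions=occurs → at least one input occurs → occurs.
O2 supply inoperative [AND]: Supply hose faulted=occurs, Scavenge line unavailable=occurs, Vaporizer chain unavailable=occurs → all inputs occur → occurs.
Cylinder backup inoperative [OR]: Right pipeline inlet is down=occurs, B check valve trips=occurs, Auxiliary flowmeter fails=occurs → at least one input occurs → occurs.
Pipeline path inoperative [AND]: Cylinder backup inoperative=occurs, #3 O2 cylinder is inoperative=occurs → all inputs occur → occurs.
Anesthesia gas delivery interrupted [AND]: O2 supply inoperative=occurs, Pipeline path inoperative=occurs → all inputs occur → occurs.

Yes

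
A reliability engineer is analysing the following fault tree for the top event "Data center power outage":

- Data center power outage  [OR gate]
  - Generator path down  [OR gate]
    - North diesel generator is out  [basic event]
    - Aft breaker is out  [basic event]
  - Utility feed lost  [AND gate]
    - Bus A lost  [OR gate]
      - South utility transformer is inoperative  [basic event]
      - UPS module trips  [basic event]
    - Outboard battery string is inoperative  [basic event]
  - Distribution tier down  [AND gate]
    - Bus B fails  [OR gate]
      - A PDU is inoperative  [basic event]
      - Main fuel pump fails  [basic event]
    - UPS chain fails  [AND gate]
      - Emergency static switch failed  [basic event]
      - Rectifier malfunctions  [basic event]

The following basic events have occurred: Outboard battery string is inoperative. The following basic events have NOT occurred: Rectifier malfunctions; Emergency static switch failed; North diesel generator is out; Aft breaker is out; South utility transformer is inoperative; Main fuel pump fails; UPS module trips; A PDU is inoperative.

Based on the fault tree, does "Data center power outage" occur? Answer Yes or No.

Generator path down [OR]: North diesel generator is out=not, Aft breaker is out=not → no input occurs → does not occur.
Bus A lost [OR]: South utility transformer is inoperative=not, UPS module trips=not → no input occurs → does not occur.
Utility feed lost [AND]: Bus A lost=not, Outboard battery string is inoperative=occurs → not all inputs occur → does not occur.
Bus B fails [OR]: A PDU is inoperative=not, Main fuel pump fails=not → no input occurs → does not occur.
UPS chain fails [AND]: Emergency static switch failed=not, Rectifier malfunctions=not → not all inputs occur → does not occur.
Distribution tier down [AND]: Bus B fails=not, UPS chain fails=not → not all inputs occur → does not occur.
Data center power outage [OR]: Generator path down=not, Utility feed lost=not, Distribution tier down=not → no input occurs → does not occur.

No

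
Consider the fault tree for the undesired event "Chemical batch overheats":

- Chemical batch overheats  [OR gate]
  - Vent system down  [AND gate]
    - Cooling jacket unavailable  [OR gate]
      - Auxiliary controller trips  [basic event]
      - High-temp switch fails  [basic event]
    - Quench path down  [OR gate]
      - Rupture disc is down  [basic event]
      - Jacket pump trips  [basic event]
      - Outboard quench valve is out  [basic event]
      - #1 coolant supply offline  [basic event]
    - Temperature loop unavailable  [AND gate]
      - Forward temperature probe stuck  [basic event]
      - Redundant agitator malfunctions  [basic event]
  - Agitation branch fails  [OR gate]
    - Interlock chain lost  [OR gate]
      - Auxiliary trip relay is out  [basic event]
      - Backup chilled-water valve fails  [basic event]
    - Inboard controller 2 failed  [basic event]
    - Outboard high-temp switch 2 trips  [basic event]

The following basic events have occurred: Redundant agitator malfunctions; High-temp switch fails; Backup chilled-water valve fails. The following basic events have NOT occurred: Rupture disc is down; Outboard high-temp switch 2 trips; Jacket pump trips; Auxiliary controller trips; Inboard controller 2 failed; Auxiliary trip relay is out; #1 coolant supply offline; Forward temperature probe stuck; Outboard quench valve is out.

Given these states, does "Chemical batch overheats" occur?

Yes

Cooling jacket unavailable [OR]: Auxiliary controller trips=not, High-temp switch fails=occurs → at least one input occurs → occurs.
Quench path down [OR]: Rupture disc is down=not, Jacket pump trips=not, Outboard quench valve is out=not, #1 coolant supply offline=not → no input occurs → does not occur.
Temperature loop unavailable [AND]: Forward temperature probe stuck=not, Redundant agitator malfunctions=occurs → not all inputs occur → does not occur.
Vent system down [AND]: Cooling jacket unavailable=occurs, Quench path down=not, Temperature loop unavailable=not → not all inputs occur → does not occur.
Interlock chain lost [OR]: Auxiliary trip relay is out=not, Backup chilled-water valve fails=occurs → at least one input occurs → occurs.
Agitation branch fails [OR]: Interlock chain lost=occurs, Inboard controller 2 failed=not, Outboard high-temp switch 2 trips=not → at least one input occurs → occurs.
Chemical batch overheats [OR]: Vent system down=not, Agitation branch fails=occurs → at least one input occurs → occurs.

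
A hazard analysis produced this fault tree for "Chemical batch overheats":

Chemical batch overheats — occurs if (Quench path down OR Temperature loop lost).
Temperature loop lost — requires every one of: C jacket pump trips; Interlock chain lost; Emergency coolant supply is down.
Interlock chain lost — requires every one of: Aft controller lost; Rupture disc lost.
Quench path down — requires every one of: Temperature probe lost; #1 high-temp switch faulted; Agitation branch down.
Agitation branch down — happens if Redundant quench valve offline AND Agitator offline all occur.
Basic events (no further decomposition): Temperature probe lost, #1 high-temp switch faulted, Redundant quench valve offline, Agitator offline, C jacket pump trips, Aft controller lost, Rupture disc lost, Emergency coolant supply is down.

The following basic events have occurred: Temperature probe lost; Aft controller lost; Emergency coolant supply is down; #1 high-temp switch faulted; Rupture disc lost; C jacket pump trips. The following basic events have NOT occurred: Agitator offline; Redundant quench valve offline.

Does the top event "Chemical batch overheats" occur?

Agitation branch down [AND]: Redundant quench valve offline=not, Agitator offline=not → not all inputs occur → does not occur.
Quench path down [AND]: Temperature probe lost=occurs, #1 high-temp switch faulted=occurs, Agitation branch down=not → not all inputs occur → does not occur.
Interlock chain lost [AND]: Aft controller lost=occurs, Rupture disc lost=occurs → all inputs occur → occurs.
Temperature loop lost [AND]: C jacket pump trips=occurs, Interlock chain lost=occurs, Emergency coolant supply is down=occurs → all inputs occur → occurs.
Chemical batch overheats [OR]: Quench path down=not, Temperature loop lost=occurs → at least one input occurs → occurs.

Yes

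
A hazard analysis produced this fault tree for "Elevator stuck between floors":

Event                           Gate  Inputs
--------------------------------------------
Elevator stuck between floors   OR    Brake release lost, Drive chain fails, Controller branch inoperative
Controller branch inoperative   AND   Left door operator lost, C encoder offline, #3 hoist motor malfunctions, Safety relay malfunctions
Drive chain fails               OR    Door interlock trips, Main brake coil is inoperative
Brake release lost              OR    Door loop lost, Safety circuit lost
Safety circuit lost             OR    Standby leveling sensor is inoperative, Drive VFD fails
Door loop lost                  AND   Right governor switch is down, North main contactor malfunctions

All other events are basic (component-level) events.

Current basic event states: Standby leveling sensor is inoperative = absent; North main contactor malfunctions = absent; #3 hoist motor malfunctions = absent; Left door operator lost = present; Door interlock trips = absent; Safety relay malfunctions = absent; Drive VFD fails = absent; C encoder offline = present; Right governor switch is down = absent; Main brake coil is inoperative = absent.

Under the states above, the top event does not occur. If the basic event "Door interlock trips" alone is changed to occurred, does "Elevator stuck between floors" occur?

Counterfactual: set "Door interlock trips" to occurred.
Door loop lost [AND]: Right governor switch is down=not, North main contactor malfunctions=not → not all inputs occur → does not occur.
Safety circuit lost [OR]: Standby leveling sensor is inoperative=not, Drive VFD fails=not → no input occurs → does not occur.
Brake release lost [OR]: Door loop lost=not, Safety circuit lost=not → no input occurs → does not occur.
Drive chain fails [OR]: Door interlock trips=occurs, Main brake coil is inoperative=not → at least one input occurs → occurs.
Controller branch inoperative [AND]: Left door operator lost=occurs, C encoder offline=occurs, #3 hoist motor malfunctions=not, Safety relay malfunctions=not → not all inputs occur → does not occur.
Elevator stuck between floors [OR]: Brake release lost=not, Drive chain fails=occurs, Controller branch inoperative=not → at least one input occurs → occurs.

Yes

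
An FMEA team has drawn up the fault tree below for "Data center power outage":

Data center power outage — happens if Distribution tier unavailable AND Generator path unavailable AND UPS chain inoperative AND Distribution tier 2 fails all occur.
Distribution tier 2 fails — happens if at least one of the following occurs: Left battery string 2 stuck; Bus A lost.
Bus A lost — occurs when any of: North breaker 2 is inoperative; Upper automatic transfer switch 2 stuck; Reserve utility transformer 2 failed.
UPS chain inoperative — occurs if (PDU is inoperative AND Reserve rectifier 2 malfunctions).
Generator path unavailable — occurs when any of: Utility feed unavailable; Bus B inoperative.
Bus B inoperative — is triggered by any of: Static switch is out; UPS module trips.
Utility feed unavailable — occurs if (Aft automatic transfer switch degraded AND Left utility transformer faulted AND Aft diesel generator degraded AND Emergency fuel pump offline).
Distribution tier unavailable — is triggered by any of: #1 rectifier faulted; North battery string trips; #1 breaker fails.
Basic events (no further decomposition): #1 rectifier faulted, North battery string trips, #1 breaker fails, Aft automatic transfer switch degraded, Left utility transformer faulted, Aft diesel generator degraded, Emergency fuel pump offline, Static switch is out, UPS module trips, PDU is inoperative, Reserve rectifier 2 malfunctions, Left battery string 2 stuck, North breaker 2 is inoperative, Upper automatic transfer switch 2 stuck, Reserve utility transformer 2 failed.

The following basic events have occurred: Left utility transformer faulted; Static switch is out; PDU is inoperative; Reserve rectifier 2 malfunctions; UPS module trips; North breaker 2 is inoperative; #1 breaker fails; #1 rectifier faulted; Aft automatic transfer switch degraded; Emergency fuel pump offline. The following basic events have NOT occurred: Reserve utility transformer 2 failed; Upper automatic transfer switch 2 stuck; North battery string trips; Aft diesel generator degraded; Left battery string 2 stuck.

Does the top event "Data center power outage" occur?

Distribution tier unavailable [OR]: #1 rectifier faulted=occurs, North battery string trips=not, #1 breaker fails=occurs → at least one input occurs → occurs.
Utility feed unavailable [AND]: Aft automatic transfer switch degraded=occurs, Left utility transformer faulted=occurs, Aft diesel generator degraded=not, Emergency fuel pump offline=occurs → not all inputs occur → does not occur.
Bus B inoperative [OR]: Static switch is out=occurs, UPS module trips=occurs → at least one input occurs → occurs.
Generator path unavailable [OR]: Utility feed unavailable=not, Bus B inoperative=occurs → at least one input occurs → occurs.
UPS chain inoperative [AND]: PDU is inoperative=occurs, Reserve rectifier 2 malfunctions=occurs → all inputs occur → occurs.
Bus A lost [OR]: North breaker 2 is inoperative=occurs, Upper automatic transfer switch 2 stuck=not, Reserve utility transformer 2 failed=not → at least one input occurs → occurs.
Distribution tier 2 fails [OR]: Left battery string 2 stuck=not, Bus A lost=occurs → at least one input occurs → occurs.
Data center power outage [AND]: Distribution tier unavailable=occurs, Generator path unavailable=occurs, UPS chain inoperative=occurs, Distribution tier 2 fails=occurs → all inputs occur → occurs.

Yes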